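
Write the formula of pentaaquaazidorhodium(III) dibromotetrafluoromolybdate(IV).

[Rh(H2O)5(N3)][MoBr2F4]

Cation [Rh…]: ligand charges -1, Rh(III) ⇒ ion charge 2+.
Anion [Mo…]: ligand charges -6, Mo(IV) ⇒ ion charge 2−.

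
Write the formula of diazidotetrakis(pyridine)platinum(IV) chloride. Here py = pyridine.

Ligands: 2 azido (N3, -1), 4 pyridine (py, neutral). Ligand charge sum = -2.
Charge balance with chloride (-1) requires 1 complex ion per 2 chloride.

[Pt(N3)2(py)4]Cl2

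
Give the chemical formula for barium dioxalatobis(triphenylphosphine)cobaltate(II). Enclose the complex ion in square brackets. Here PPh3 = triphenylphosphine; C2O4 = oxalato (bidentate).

Ba[Co(C2O4)2(PPh3)2]

Ligands: 2 triphenylphosphine (PPh3, neutral), 2 oxalato (C2O4, -2). Ligand charge sum = -4.
With Co in oxidation state +2, the complex ion is [Co...]^2−.
Charge balance with barium (+2) requires 1 complex ion per 1 barium.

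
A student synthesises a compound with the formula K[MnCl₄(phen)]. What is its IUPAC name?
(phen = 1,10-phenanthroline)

The 1 potassium counter-ion carries a total charge of +1, so each complex ion is 1−.
Ligand charges: 4×chloro (-1 each), 1×1,10-phenanthroline (neutral); total -4. So Mn + (-4) = 1−, giving Mn = +3.
The complex ion is anionic, so manganese takes the -ate form manganate(III).

potassium tetrachloro(1,10-phenanthroline)manganate(III)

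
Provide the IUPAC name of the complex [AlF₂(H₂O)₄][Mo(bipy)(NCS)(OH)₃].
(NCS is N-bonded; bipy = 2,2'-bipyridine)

Both ions are complex: the cation is named first with the plain metal name, the anion second with the -ate form; each ion's ligands are alphabetised independently.
Aluminium is always +3 in its complexes; the cation's ligand charges sum to -2, so the complex cation is 1+.
A 1:1 salt means the anion carries the equal and opposite charge, 1−.
Anion: ligand charges sum to -4; for the ion to be 1−, Mo = +3.

tetraaquadifluoroaluminium(III) (2,2'-bipyridine)trihydroxoisothiocyanatomolybdate(III)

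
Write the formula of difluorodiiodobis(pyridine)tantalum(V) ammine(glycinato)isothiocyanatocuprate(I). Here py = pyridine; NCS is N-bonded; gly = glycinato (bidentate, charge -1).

[TaF2I2(py)2][Cu(gly)(NCS)(NH3)]

Cation [Ta…]: ligand charges -4, Ta(V) ⇒ ion charge 1+.
Anion [Cu…]: ligand charges -2, Cu(I) ⇒ ion charge 1−.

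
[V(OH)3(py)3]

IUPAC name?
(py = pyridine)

trihydroxotris(pyridine)vanadium(III)

There is no counter-ion, so the complex is neutral overall.
Ligand charges: 3×pyridine (neutral), 3×hydroxo (-1 each); total -3. So V + (-3) = 0, giving V = +3.
Ligands are named alphabetically: hydroxo before pyridine.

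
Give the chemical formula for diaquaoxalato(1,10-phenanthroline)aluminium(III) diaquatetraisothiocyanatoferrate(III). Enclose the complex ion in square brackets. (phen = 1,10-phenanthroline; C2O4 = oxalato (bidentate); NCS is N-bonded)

[Al(C2O4)(H2O)2(phen)][Fe(H2O)2(NCS)4]

Cation [Al…]: ligand charges -2, Al(III) ⇒ ion charge 1+.
Anion [Fe…]: ligand charges -4, Fe(III) ⇒ ion charge 1−.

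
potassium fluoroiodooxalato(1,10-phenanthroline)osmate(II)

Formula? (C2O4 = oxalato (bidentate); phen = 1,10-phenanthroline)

K2[Os(C2O4)FI(phen)]

Ligands: 1 oxalato (C2O4, -2), 1 iodo (I, -1), 1 fluoro (F, -1), 1 1,10-phenanthroline (phen, neutral). Ligand charge sum = -4.
With Os in oxidation state +2, the complex ion is [Os...]^2−.
Charge balance with potassium (+1) requires 1 complex ion per 2 potassium.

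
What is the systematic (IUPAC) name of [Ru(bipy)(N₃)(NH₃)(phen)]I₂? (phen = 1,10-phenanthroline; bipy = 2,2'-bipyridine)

The 2 iodide counter-ions carry a total charge of -2, so each complex ion is 2+.
Ligand charges: 1×ammine (neutral), 1×1,10-phenanthroline (neutral), 1×2,2'-bipyridine (neutral), 1×azido (-1 each); total -1. So Ru + (-1) = 2+, giving Ru = +3.
Ligands are named alphabetically: ammine before azido before bipyridine before phenanthroline.

ammineazido(2,2'-bipyridine)(1,10-phenanthroline)ruthenium(III) iodide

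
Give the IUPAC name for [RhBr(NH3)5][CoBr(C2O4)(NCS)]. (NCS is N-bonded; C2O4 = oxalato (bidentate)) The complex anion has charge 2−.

Both ions are complex: the cation is named first with the plain metal name, the anion second with the -ate form; each ion's ligands are alphabetised independently.
The complex anion is given as 2−; its ligand charges sum to -4, so Co = +2.
A 1:1 salt means the cation carries the equal and opposite charge, 2+.
Cation: ligand charges sum to -1; for the ion to be 2+, Rh = +3.

pentaamminebromorhodium(III) bromoisothiocyanatooxalatocobaltate(II)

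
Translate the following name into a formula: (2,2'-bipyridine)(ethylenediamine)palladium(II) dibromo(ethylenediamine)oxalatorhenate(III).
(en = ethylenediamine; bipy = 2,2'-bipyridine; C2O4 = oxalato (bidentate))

Cation [Pd…]: ligand charges 0, Pd(II) ⇒ ion charge 2+.
Anion [Re…]: ligand charges -4, Re(III) ⇒ ion charge 1−.
One 2+ cation requires 2 of the 1− anion.

[Pd(bipy)(en)][ReBr2(C2O4)(en)]2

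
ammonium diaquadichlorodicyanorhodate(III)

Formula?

Ligands: 2 chloro (Cl, -1), 2 aqua (H2O, neutral), 2 cyano (CN, -1). Ligand charge sum = -4.
With Rh in oxidation state +3, the complex ion is [Rh...]^1−.
Charge balance with ammonium (+1) requires 1 complex ion per 1 ammonium.

NH4[RhCl2(CN)2(H2O)2]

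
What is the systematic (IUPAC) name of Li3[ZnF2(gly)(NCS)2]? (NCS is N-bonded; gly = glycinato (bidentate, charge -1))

lithium difluoro(glycinato)diisothiocyanatozincate(II)

The 3 lithium counter-ions carry a total charge of +3, so each complex ion is 3−.
Ligand charges: 2×isothiocyanato (-1 each), 1×glycinato (-1 each), 2×fluoro (-1 each); total -5. So Zn + (-5) = 3−, giving Zn = +2.
Ligands are named alphabetically: fluoro before glycinato before isothiocyanato.
The complex ion is anionic, so zinc takes the -ate form zincate(II).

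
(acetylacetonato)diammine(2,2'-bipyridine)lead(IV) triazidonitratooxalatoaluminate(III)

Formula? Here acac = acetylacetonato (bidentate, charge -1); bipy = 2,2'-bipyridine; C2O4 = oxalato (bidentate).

Cation [Pb…]: ligand charges -1, Pb(IV) ⇒ ion charge 3+.
Anion [Al…]: ligand charges -6, Al(III) ⇒ ion charge 3−.
One 3+ cation balances one 3− anion.

[Pb(acac)(bipy)(NH3)2][Al(C2O4)(N3)3(NO3)]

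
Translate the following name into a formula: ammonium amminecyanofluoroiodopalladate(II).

NH4[Pd(CN)FI(NH3)]

Ligands: 1 iodo (I, -1), 1 cyano (CN, -1), 1 ammine (NH3, neutral), 1 fluoro (F, -1). Ligand charge sum = -3.
Charge balance with ammonium (+1) requires 1 complex ion per 1 ammonium.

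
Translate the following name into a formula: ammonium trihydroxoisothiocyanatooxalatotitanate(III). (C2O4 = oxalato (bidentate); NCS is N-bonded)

Ligands: 1 oxalato (C2O4, -2), 1 isothiocyanato (NCS, -1), 3 hydroxo (OH, -1). Ligand charge sum = -6.
Charge balance with ammonium (+1) requires 1 complex ion per 3 ammonium.

(NH4)3[Ti(C2O4)(NCS)(OH)3]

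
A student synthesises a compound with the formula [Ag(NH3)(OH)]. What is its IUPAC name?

amminehydroxosilver(I)

There is no counter-ion, so the complex is neutral overall.
Ligand charges: 1×ammine (neutral), 1×hydroxo (-1 each); total -1. So Ag + (-1) = 0, giving Ag = +1.
Ligands are named alphabetically: ammine before hydroxo.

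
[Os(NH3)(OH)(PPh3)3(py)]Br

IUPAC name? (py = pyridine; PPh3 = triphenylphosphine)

amminehydroxo(pyridine)tris(triphenylphosphine)osmium(II) bromide

The 1 bromide counter-ion carries a total charge of -1, so each complex ion is 1+.
Ligand charges: 1×pyridine (neutral), 1×ammine (neutral), 3×triphenylphosphine (neutral), 1×hydroxo (-1 each); total -1. So Os + (-1) = 1+, giving Os = +2.
Ligands are named alphabetically: ammine before hydroxo before pyridine before triphenylphosphine.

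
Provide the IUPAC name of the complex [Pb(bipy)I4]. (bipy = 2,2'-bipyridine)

There is no counter-ion, so the complex is neutral overall.
Ligand charges: 4×iodo (-1 each), 1×2,2'-bipyridine (neutral); total -4. So Pb + (-4) = 0, giving Pb = +4.
Ligands are named alphabetically: bipyridine before iodo.

(2,2'-bipyridine)tetraiodolead(IV)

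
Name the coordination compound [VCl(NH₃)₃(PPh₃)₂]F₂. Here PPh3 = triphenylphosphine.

The 2 fluoride counter-ions carry a total charge of -2, so each complex ion is 2+.
Ligand charges: 2×triphenylphosphine (neutral), 3×ammine (neutral), 1×chloro (-1 each); total -1. So V + (-1) = 2+, giving V = +3.
Ligands are named alphabetically: ammine before chloro before triphenylphosphine.

triamminechlorobis(triphenylphosphine)vanadium(III) fluoride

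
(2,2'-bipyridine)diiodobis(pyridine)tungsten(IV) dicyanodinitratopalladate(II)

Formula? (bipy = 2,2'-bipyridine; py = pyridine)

[W(bipy)I2(py)2][Pd(CN)2(NO3)2]

Cation [W…]: ligand charges -2, W(IV) ⇒ ion charge 2+.
Anion [Pd…]: ligand charges -4, Pd(II) ⇒ ion charge 2−.
One 2+ cation balances one 2− anion.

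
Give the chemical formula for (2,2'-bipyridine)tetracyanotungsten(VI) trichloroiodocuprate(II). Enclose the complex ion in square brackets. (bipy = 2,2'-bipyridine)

Cation [W…]: ligand charges -4, W(VI) ⇒ ion charge 2+.
Anion [Cu…]: ligand charges -4, Cu(II) ⇒ ion charge 2−.
One 2+ cation balances one 2− anion.

[W(bipy)(CN)4][CuCl3I]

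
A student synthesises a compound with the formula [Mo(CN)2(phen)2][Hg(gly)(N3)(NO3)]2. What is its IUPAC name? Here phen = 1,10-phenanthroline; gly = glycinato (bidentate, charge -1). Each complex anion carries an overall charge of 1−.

dicyanobis(1,10-phenanthroline)molybdenum(IV) azido(glycinato)nitratomercurate(II)

Both ions are complex: the cation is named first with the plain metal name, the anion second with the -ate form; each ion's ligands are alphabetised independently.
The complex anion is given as 1−; its ligand charges sum to -3, so Hg = +2.
With 2 anions per cation, the cation must be 2×1 = 2+.
Cation: ligand charges sum to -2; for the ion to be 2+, Mo = +4.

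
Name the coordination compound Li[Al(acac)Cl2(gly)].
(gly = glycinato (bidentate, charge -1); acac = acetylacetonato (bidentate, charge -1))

lithium (acetylacetonato)dichloro(glycinato)aluminate(III)

The 1 lithium counter-ion carries a total charge of +1, so each complex ion is 1−.
Ligand charges: 1×glycinato (-1 each), 2×chloro (-1 each), 1×acetylacetonato (-1 each); total -4. So Al + (-4) = 1−, giving Al = +3.
Ligands are named alphabetically: acetylacetonato before chloro before glycinato.
The complex ion is anionic, so aluminium takes the -ate form aluminate(III).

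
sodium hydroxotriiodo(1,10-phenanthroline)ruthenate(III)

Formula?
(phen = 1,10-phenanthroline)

Na[RuI3(OH)(phen)]

Ligands: 1 hydroxo (OH, -1), 3 iodo (I, -1), 1 1,10-phenanthroline (phen, neutral). Ligand charge sum = -4.
Charge balance with sodium (+1) requires 1 complex ion per 1 sodium.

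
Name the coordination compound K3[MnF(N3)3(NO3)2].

The 3 potassium counter-ions carry a total charge of +3, so each complex ion is 3−.
Ligand charges: 3×azido (-1 each), 1×fluoro (-1 each), 2×nitrato (-1 each); total -6. So Mn + (-6) = 3−, giving Mn = +3.
Ligands are named alphabetically: azido before fluoro before nitrato.
The complex ion is anionic, so manganese takes the -ate form manganate(III).

potassium triazidofluorodinitratomanganate(III)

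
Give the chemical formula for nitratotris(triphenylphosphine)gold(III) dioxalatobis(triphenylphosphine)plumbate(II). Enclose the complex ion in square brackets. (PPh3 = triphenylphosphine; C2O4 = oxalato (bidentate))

Cation [Au…]: ligand charges -1, Au(III) ⇒ ion charge 2+.
Anion [Pb…]: ligand charges -4, Pb(II) ⇒ ion charge 2−.
One 2+ cation balances one 2− anion.

[Au(NO3)(PPh3)3][Pb(C2O4)2(PPh3)2]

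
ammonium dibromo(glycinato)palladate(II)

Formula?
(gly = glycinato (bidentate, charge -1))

Ligands: 1 glycinato (gly, -1), 2 bromo (Br, -1). Ligand charge sum = -3.
With Pd in oxidation state +2, the complex ion is [Pd...]^1−.
Charge balance with ammonium (+1) requires 1 complex ion per 1 ammonium.

NH4[PdBr2(gly)]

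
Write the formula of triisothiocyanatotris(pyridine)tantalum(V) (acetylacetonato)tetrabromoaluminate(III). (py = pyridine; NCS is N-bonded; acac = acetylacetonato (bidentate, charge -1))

Cation [Ta…]: ligand charges -3, Ta(V) ⇒ ion charge 2+.
Anion [Al…]: ligand charges -5, Al(III) ⇒ ion charge 2−.

[Ta(NCS)3(py)3][Al(acac)Br4]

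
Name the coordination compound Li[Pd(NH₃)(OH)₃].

The 1 lithium counter-ion carries a total charge of +1, so each complex ion is 1−.
Ligand charges: 3×hydroxo (-1 each), 1×ammine (neutral); total -3. So Pd + (-3) = 1−, giving Pd = +2.
Ligands are named alphabetically: ammine before hydroxo.
The complex ion is anionic, so palladium takes the -ate form palladate(II).

lithium amminetrihydroxopalladate(II)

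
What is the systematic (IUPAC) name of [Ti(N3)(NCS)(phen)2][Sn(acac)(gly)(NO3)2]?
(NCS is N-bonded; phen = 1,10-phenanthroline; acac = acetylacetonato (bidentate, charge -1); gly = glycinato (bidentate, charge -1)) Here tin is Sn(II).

azidoisothiocyanatobis(1,10-phenanthroline)titanium(IV) (acetylacetonato)(glycinato)dinitratostannate(II)

Both ions are complex: the cation is named first with the plain metal name, the anion second with the -ate form; each ion's ligands are alphabetised independently.
Sn is given as +2; the anion's ligand charges sum to -4, so the complex anion is 2−.
A 1:1 salt means the cation carries the equal and opposite charge, 2+.
Cation: ligand charges sum to -2; for the ion to be 2+, Ti = +4.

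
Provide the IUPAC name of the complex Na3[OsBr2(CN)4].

The 3 sodium counter-ions carry a total charge of +3, so each complex ion is 3−.
Ligand charges: 4×cyano (-1 each), 2×bromo (-1 each); total -6. So Os + (-6) = 3−, giving Os = +3.
The complex ion is anionic, so osmium takes the -ate form osmate(III).

sodium dibromotetracyanoosmate(III)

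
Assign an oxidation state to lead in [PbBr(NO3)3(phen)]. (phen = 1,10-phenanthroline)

+4

No counter-ion: the bracketed complex is neutral.
Ligand charges: 1×Br = -1; 1×phen neutral; 3×NO3 = -3; sum -4.
Pb + (-4) = 0 ⇒ Pb is +4.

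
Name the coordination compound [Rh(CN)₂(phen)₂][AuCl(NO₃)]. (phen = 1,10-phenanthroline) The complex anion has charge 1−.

The complex anion is given as 1−; its ligand charges sum to -2, so Au = +1.
A 1:1 salt means the cation carries the equal and opposite charge, 1+.
Cation: ligand charges sum to -2; for the ion to be 1+, Rh = +3.

dicyanobis(1,10-phenanthroline)rhodium(III) chloronitratoaurate(I)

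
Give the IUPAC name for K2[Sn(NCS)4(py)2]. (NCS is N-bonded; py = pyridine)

The 2 potassium counter-ions carry a total charge of +2, so each complex ion is 2−.
Ligand charges: 4×isothiocyanato (-1 each), 2×pyridine (neutral); total -4. So Sn + (-4) = 2−, giving Sn = +2.
The complex ion is anionic, so tin takes the -ate form stannate(II).

potassium tetraisothiocyanatobis(pyridine)stannate(II)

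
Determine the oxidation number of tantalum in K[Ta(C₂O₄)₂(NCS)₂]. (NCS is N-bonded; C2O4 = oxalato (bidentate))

+5

1 potassium outside the brackets (+1 each) → the complex ion is 1−.
Ligand charges: 2×NCS = -2; 2×C2O4 = -4; sum -6.
Ta + (-6) = 1− ⇒ Ta is +5.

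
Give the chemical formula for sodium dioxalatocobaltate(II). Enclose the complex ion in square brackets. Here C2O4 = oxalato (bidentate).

Ligands: 2 oxalato (C2O4, -2). Ligand charge sum = -4.
With Co in oxidation state +2, the complex ion is [Co...]^2−.
Charge balance with sodium (+1) requires 1 complex ion per 2 sodium.

Na2[Co(C2O4)2]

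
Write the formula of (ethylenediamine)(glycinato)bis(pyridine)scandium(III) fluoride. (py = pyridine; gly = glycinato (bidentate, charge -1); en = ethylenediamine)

[Sc(en)(gly)(py)2]F2

Ligands: 2 pyridine (py, neutral), 1 glycinato (gly, -1), 1 ethylenediamine (en, neutral). Ligand charge sum = -1.
With Sc in oxidation state +3, the complex ion is [Sc...]^2+.
Charge balance with fluoride (-1) requires 1 complex ion per 2 fluoride.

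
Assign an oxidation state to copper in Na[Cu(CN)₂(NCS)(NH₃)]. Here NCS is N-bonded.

1 sodium outside the brackets (+1 each) → the complex ion is 1−.
Ligand charges: 2×CN = -2; 1×NH3 neutral; 1×NCS = -1; sum -3.
Cu + (-3) = 1− ⇒ Cu is +2.

+2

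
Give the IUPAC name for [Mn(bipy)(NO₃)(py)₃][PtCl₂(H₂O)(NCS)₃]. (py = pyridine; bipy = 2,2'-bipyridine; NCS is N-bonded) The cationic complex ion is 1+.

(2,2'-bipyridine)nitratotris(pyridine)manganese(II) aquadichlorotriisothiocyanatoplatinate(IV)

The complex cation is given as 1+; its ligand charges sum to -1, so Mn = +2.
A 1:1 salt means the anion carries the equal and opposite charge, 1−.
Anion: ligand charges sum to -5; for the ion to be 1−, Pt = +4.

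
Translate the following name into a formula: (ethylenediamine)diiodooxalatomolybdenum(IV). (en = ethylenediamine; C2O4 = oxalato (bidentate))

Ligands: 1 ethylenediamine (en, neutral), 1 oxalato (C2O4, -2), 2 iodo (I, -1). Ligand charge sum = -4.
With Mo in oxidation state +4, the complex ion is [Mo...].

[Mo(C2O4)(en)I2]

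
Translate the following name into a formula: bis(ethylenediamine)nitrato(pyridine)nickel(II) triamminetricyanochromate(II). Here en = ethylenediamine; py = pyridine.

Cation [Ni…]: ligand charges -1, Ni(II) ⇒ ion charge 1+.
Anion [Cr…]: ligand charges -3, Cr(II) ⇒ ion charge 1−.
One 1+ cation balances one 1− anion.

[Ni(en)2(NO3)(py)][Cr(CN)3(NH3)3]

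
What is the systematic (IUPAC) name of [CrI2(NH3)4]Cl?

tetraamminediiodochromium(III) chloride

The 1 chloride counter-ion carries a total charge of -1, so each complex ion is 1+.
Ligand charges: 4×ammine (neutral), 2×iodo (-1 each); total -2. So Cr + (-2) = 1+, giving Cr = +3.
Ligands are named alphabetically: ammine before iodo.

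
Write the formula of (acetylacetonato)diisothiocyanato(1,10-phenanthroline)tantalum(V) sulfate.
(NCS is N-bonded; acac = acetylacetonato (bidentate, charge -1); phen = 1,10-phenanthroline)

Ligands: 2 isothiocyanato (NCS, -1), 1 acetylacetonato (acac, -1), 1 1,10-phenanthroline (phen, neutral). Ligand charge sum = -3.
With Ta in oxidation state +5, the complex ion is [Ta...]^2+.
Charge balance with sulfate (-2) requires 1 complex ion per 1 sulfate.

[Ta(acac)(NCS)2(phen)]SO4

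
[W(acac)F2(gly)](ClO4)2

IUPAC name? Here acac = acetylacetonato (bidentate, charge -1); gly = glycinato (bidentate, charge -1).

The 2 perchlorate counter-ions carry a total charge of -2, so each complex ion is 2+.
Ligand charges: 1×acetylacetonato (-1 each), 1×glycinato (-1 each), 2×fluoro (-1 each); total -4. So W + (-4) = 2+, giving W = +6.
Ligands are named alphabetically: acetylacetonato before fluoro before glycinato.

(acetylacetonato)difluoro(glycinato)tungsten(VI) perchlorate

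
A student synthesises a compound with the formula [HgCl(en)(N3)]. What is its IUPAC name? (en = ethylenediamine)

There is no counter-ion, so the complex is neutral overall.
Ligand charges: 1×azido (-1 each), 1×ethylenediamine (neutral), 1×chloro (-1 each); total -2. So Hg + (-2) = 0, giving Hg = +2.
Ligands are named alphabetically: azido before chloro before ethylenediamine.

azidochloro(ethylenediamine)mercury(II)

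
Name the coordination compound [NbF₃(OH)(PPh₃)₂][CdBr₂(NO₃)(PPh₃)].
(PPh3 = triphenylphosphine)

Both ions are complex: the cation is named first with the plain metal name, the anion second with the -ate form; each ion's ligands are alphabetised independently.
Cadmium is always +2 in its complexes; the anion's ligand charges sum to -3, so the complex anion is 1−.
A 1:1 salt means the cation carries the equal and opposite charge, 1+.
Cation: ligand charges sum to -4; for the ion to be 1+, Nb = +5.

trifluorohydroxobis(triphenylphosphine)niobium(V) dibromonitrato(triphenylphosphine)cadmate(II)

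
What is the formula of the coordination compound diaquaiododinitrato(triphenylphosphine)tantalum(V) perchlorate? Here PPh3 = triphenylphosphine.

[Ta(H2O)2I(NO3)2(PPh3)](ClO4)2

Ligands: 1 triphenylphosphine (PPh3, neutral), 1 iodo (I, -1), 2 aqua (H2O, neutral), 2 nitrato (NO3, -1). Ligand charge sum = -3.
Charge balance with perchlorate (-1) requires 1 complex ion per 2 perchlorate.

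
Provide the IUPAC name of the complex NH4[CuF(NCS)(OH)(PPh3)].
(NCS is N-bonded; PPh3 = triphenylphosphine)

ammonium fluorohydroxoisothiocyanato(triphenylphosphine)cuprate(II)

The 1 ammonium counter-ion carries a total charge of +1, so each complex ion is 1−.
Ligand charges: 1×isothiocyanato (-1 each), 1×hydroxo (-1 each), 1×fluoro (-1 each), 1×triphenylphosphine (neutral); total -3. So Cu + (-3) = 1−, giving Cu = +2.
Ligands are named alphabetically: fluoro before hydroxo before isothiocyanato before triphenylphosphine.
The complex ion is anionic, so copper takes the -ate form cuprate(II).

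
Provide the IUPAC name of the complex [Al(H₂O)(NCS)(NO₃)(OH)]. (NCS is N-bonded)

aquahydroxoisothiocyanatonitratoaluminium(III)

There is no counter-ion, so the complex is neutral overall.
Ligand charges: 1×hydroxo (-1 each), 1×aqua (neutral), 1×nitrato (-1 each), 1×isothiocyanato (-1 each); total -3. So Al + (-3) = 0, giving Al = +3.
Ligands are named alphabetically: aqua before hydroxo before isothiocyanato before nitrato.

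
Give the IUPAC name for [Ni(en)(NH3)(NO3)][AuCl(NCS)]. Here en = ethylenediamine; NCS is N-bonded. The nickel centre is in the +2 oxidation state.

ammine(ethylenediamine)nitratonickel(II) chloroisothiocyanatoaurate(I)

Ni is given as +2; the cation's ligand charges sum to -1, so the complex cation is 1+.
A 1:1 salt means the anion carries the equal and opposite charge, 1−.
Anion: ligand charges sum to -2; for the ion to be 1−, Au = +1.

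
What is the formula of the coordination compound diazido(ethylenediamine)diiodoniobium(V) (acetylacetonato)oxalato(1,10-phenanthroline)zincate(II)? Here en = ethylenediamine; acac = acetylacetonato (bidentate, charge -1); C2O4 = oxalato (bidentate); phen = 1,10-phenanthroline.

Cation [Nb…]: ligand charges -4, Nb(V) ⇒ ion charge 1+.
Anion [Zn…]: ligand charges -3, Zn(II) ⇒ ion charge 1−.
One 1+ cation balances one 1− anion.

[Nb(en)I2(N3)2][Zn(acac)(C2O4)(phen)]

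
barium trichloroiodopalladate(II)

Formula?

Ligands: 1 iodo (I, -1), 3 chloro (Cl, -1). Ligand charge sum = -4.
With Pd in oxidation state +2, the complex ion is [Pd...]^2−.
Charge balance with barium (+2) requires 1 complex ion per 1 barium.

Ba[PdCl3I]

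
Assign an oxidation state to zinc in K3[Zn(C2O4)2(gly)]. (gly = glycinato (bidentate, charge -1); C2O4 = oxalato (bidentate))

3 potassium outside the brackets (+1 each) → the complex ion is 3−.
Ligand charges: 1×gly = -1; 2×C2O4 = -4; sum -5.
Zn + (-5) = 3− ⇒ Zn is +2.

+2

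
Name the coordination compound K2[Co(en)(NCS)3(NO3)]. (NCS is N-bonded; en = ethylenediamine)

potassium (ethylenediamine)triisothiocyanatonitratocobaltate(II)

The 2 potassium counter-ions carry a total charge of +2, so each complex ion is 2−.
Ligand charges: 3×isothiocyanato (-1 each), 1×ethylenediamine (neutral), 1×nitrato (-1 each); total -4. So Co + (-4) = 2−, giving Co = +2.
Ligands are named alphabetically: ethylenediamine before isothiocyanato before nitrato.
The complex ion is anionic, so cobalt takes the -ate form cobaltate(II).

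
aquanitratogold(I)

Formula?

[Au(H2O)(NO3)]

Ligands: 1 nitrato (NO3, -1), 1 aqua (H2O, neutral). Ligand charge sum = -1.
With Au in oxidation state +1, the complex ion is [Au...].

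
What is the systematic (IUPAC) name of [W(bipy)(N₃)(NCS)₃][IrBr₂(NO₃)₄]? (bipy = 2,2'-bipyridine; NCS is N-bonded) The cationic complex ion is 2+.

Both ions are complex: the cation is named first with the plain metal name, the anion second with the -ate form; each ion's ligands are alphabetised independently.
The complex cation is given as 2+; its ligand charges sum to -4, so W = +6.
A 1:1 salt means the anion carries the equal and opposite charge, 2−.
Anion: ligand charges sum to -6; for the ion to be 2−, Ir = +4.

azido(2,2'-bipyridine)triisothiocyanatotungsten(VI) dibromotetranitratoiridate(IV)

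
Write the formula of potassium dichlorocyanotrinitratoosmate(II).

K4[OsCl2(CN)(NO3)3]

Ligands: 1 cyano (CN, -1), 2 chloro (Cl, -1), 3 nitrato (NO3, -1). Ligand charge sum = -6.
Charge balance with potassium (+1) requires 1 complex ion per 4 potassium.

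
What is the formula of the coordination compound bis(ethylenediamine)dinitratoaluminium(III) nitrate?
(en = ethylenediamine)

Ligands: 2 nitrato (NO3, -1), 2 ethylenediamine (en, neutral). Ligand charge sum = -2.
With Al in oxidation state +3, the complex ion is [Al...]^1+.
Charge balance with nitrate (-1) requires 1 complex ion per 1 nitrate.

[Al(en)2(NO3)2]NO3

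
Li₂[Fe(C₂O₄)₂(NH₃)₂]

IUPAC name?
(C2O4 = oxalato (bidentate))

lithium diamminedioxalatoferrate(II)

The 2 lithium counter-ions carry a total charge of +2, so each complex ion is 2−.
Ligand charges: 2×oxalato (-2 each), 2×ammine (neutral); total -4. So Fe + (-4) = 2−, giving Fe = +2.
The complex ion is anionic, so iron takes the -ate form ferrate(II).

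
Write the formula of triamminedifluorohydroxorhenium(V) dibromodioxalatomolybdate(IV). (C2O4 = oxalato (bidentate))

[ReF2(NH3)3(OH)][MoBr2(C2O4)2]

Cation [Re…]: ligand charges -3, Re(V) ⇒ ion charge 2+.
Anion [Mo…]: ligand charges -6, Mo(IV) ⇒ ion charge 2−.
One 2+ cation balances one 2− anion.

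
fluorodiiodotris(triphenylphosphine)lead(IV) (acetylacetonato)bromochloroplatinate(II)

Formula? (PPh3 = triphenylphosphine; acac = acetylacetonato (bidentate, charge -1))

[PbFI2(PPh3)3][Pt(acac)BrCl]

Cation [Pb…]: ligand charges -3, Pb(IV) ⇒ ion charge 1+.
Anion [Pt…]: ligand charges -3, Pt(II) ⇒ ion charge 1−.
One 1+ cation balances one 1− anion.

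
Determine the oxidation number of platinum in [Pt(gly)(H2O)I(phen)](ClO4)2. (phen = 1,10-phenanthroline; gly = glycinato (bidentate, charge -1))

+4

2 perchlorate outside the brackets (-1 each) → the complex ion is 2+.
Ligand charges: 1×I = -1; 1×phen neutral; 1×H2O neutral; 1×gly = -1; sum -2.
Pt + (-2) = 2+ ⇒ Pt is +4.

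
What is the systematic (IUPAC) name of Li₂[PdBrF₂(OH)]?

lithium bromodifluorohydroxopalladate(II)

The 2 lithium counter-ions carry a total charge of +2, so each complex ion is 2−.
Ligand charges: 1×hydroxo (-1 each), 1×bromo (-1 each), 2×fluoro (-1 each); total -4. So Pd + (-4) = 2−, giving Pd = +2.
Ligands are named alphabetically: bromo before fluoro before hydroxo.
The complex ion is anionic, so palladium takes the -ate form palladate(II).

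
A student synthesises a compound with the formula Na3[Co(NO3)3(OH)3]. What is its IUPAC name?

sodium trihydroxotrinitratocobaltate(III)

The 3 sodium counter-ions carry a total charge of +3, so each complex ion is 3−.
Ligand charges: 3×hydroxo (-1 each), 3×nitrato (-1 each); total -6. So Co + (-6) = 3−, giving Co = +3.
Ligands are named alphabetically: hydroxo before nitrato.
The complex ion is anionic, so cobalt takes the -ate form cobaltate(III).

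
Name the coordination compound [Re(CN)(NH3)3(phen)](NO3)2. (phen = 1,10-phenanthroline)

The 2 nitrate counter-ions carry a total charge of -2, so each complex ion is 2+.
Ligand charges: 3×ammine (neutral), 1×1,10-phenanthroline (neutral), 1×cyano (-1 each); total -1. So Re + (-1) = 2+, giving Re = +3.
Ligands are named alphabetically: ammine before cyano before phenanthroline.

triamminecyano(1,10-phenanthroline)rhenium(III) nitrate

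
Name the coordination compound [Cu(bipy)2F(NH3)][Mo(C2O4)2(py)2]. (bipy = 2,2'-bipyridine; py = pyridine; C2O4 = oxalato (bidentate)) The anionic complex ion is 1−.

The complex anion is given as 1−; its ligand charges sum to -4, so Mo = +3.
A 1:1 salt means the cation carries the equal and opposite charge, 1+.
Cation: ligand charges sum to -1; for the ion to be 1+, Cu = +2.

amminebis(2,2'-bipyridine)fluorocopper(II) dioxalatobis(pyridine)molybdate(III)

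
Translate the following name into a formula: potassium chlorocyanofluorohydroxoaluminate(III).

Ligands: 1 cyano (CN, -1), 1 fluoro (F, -1), 1 hydroxo (OH, -1), 1 chloro (Cl, -1). Ligand charge sum = -4.
With Al in oxidation state +3, the complex ion is [Al...]^1−.
Charge balance with potassium (+1) requires 1 complex ion per 1 potassium.

K[AlCl(CN)F(OH)]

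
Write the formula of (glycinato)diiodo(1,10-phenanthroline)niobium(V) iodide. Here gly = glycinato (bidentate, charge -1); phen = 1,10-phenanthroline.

[Nb(gly)I2(phen)]I2

Ligands: 2 iodo (I, -1), 1 glycinato (gly, -1), 1 1,10-phenanthroline (phen, neutral). Ligand charge sum = -3.
Charge balance with iodide (-1) requires 1 complex ion per 2 iodide.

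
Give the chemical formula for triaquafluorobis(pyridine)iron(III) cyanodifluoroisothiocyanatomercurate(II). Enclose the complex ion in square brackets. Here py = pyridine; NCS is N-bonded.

[FeF(H2O)3(py)2][Hg(CN)F2(NCS)]

Cation [Fe…]: ligand charges -1, Fe(III) ⇒ ion charge 2+.
Anion [Hg…]: ligand charges -4, Hg(II) ⇒ ion charge 2−.
One 2+ cation balances one 2− anion.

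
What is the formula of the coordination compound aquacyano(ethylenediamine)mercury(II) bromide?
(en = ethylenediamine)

Ligands: 1 ethylenediamine (en, neutral), 1 aqua (H2O, neutral), 1 cyano (CN, -1). Ligand charge sum = -1.
Charge balance with bromide (-1) requires 1 complex ion per 1 bromide.

[Hg(CN)(en)(H2O)]Br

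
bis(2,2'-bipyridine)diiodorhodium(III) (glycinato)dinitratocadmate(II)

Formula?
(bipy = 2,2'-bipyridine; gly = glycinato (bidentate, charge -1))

[Rh(bipy)2I2][Cd(gly)(NO3)2]

Cation [Rh…]: ligand charges -2, Rh(III) ⇒ ion charge 1+.
Anion [Cd…]: ligand charges -3, Cd(II) ⇒ ion charge 1−.
One 1+ cation balances one 1− anion.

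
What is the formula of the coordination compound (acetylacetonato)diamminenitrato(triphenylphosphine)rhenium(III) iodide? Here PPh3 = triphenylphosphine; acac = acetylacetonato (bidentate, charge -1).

Ligands: 1 triphenylphosphine (PPh3, neutral), 1 nitrato (NO3, -1), 2 ammine (NH3, neutral), 1 acetylacetonato (acac, -1). Ligand charge sum = -2.
Charge balance with iodide (-1) requires 1 complex ion per 1 iodide.

[Re(acac)(NH3)2(NO3)(PPh3)]I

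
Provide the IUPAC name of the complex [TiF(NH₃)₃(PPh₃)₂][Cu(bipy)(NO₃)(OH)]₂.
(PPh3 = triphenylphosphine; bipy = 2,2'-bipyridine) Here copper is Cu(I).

Cu is given as +1; the anion's ligand charges sum to -2, so the complex anion is 1−.
With 2 anions per cation, the cation must be 2×1 = 2+.
Cation: ligand charges sum to -1; for the ion to be 2+, Ti = +3.

triamminefluorobis(triphenylphosphine)titanium(III) (2,2'-bipyridine)hydroxonitratocuprate(I)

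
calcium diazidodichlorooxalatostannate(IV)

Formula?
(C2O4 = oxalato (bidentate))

Ligands: 1 oxalato (C2O4, -2), 2 azido (N3, -1), 2 chloro (Cl, -1). Ligand charge sum = -6.
With Sn in oxidation state +4, the complex ion is [Sn...]^2−.
Charge balance with calcium (+2) requires 1 complex ion per 1 calcium.

Ca[Sn(C2O4)Cl2(N3)2]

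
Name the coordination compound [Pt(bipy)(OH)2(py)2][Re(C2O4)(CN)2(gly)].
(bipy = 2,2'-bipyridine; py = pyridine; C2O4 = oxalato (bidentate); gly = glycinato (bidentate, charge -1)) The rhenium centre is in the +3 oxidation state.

Both ions are complex: the cation is named first with the plain metal name, the anion second with the -ate form; each ion's ligands are alphabetised independently.
Re is given as +3; the anion's ligand charges sum to -5, so the complex anion is 2−.
A 1:1 salt means the cation carries the equal and opposite charge, 2+.
Cation: ligand charges sum to -2; for the ion to be 2+, Pt = +4.

(2,2'-bipyridine)dihydroxobis(pyridine)platinum(IV) dicyano(glycinato)oxalatorhenate(III)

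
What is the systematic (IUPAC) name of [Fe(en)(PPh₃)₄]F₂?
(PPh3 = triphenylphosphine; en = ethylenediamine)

The 2 fluoride counter-ions carry a total charge of -2, so each complex ion is 2+.
Ligand charges: 4×triphenylphosphine (neutral), 1×ethylenediamine (neutral); total 0. So Fe + (0) = 2+, giving Fe = +2.
Ligands are named alphabetically: ethylenediamine before triphenylphosphine.

(ethylenediamine)tetrakis(triphenylphosphine)iron(II) fluoride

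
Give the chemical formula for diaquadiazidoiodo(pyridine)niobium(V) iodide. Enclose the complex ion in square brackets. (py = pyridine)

Ligands: 2 azido (N3, -1), 2 aqua (H2O, neutral), 1 pyridine (py, neutral), 1 iodo (I, -1). Ligand charge sum = -3.
With Nb in oxidation state +5, the complex ion is [Nb...]^2+.
Charge balance with iodide (-1) requires 1 complex ion per 2 iodide.

[Nb(H2O)2I(N3)2(py)]I2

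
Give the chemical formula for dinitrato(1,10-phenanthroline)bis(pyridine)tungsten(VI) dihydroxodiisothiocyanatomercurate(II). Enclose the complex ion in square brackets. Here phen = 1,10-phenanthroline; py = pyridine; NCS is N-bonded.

Cation [W…]: ligand charges -2, W(VI) ⇒ ion charge 4+.
Anion [Hg…]: ligand charges -4, Hg(II) ⇒ ion charge 2−.

[W(NO3)2(phen)(py)2][Hg(NCS)2(OH)2]2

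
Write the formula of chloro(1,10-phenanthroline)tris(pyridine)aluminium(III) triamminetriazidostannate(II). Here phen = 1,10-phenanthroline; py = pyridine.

[AlCl(phen)(py)3][Sn(N3)3(NH3)3]2

Cation [Al…]: ligand charges -1, Al(III) ⇒ ion charge 2+.
Anion [Sn…]: ligand charges -3, Sn(II) ⇒ ion charge 1−.
One 2+ cation requires 2 of the 1− anion.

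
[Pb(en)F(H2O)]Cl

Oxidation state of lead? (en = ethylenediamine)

+2

1 chloride outside the brackets (-1 each) → the complex ion is 1+.
Ligand charges: 1×H2O neutral; 1×F = -1; 1×en neutral; sum -1.
Pb + (-1) = 1+ ⇒ Pb is +2.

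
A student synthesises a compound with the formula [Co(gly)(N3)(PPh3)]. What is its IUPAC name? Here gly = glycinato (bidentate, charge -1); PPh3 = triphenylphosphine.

There is no counter-ion, so the complex is neutral overall.
Ligand charges: 1×azido (-1 each), 1×glycinato (-1 each), 1×triphenylphosphine (neutral); total -2. So Co + (-2) = 0, giving Co = +2.
Ligands are named alphabetically: azido before glycinato before triphenylphosphine.

azido(glycinato)(triphenylphosphine)cobalt(II)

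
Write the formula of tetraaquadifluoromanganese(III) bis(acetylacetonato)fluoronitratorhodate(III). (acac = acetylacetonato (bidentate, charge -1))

Cation [Mn…]: ligand charges -2, Mn(III) ⇒ ion charge 1+.
Anion [Rh…]: ligand charges -4, Rh(III) ⇒ ion charge 1−.

[MnF2(H2O)4][Rh(acac)2F(NO3)]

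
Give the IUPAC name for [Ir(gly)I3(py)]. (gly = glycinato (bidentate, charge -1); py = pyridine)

(glycinato)triiodo(pyridine)iridium(IV)

There is no counter-ion, so the complex is neutral overall.
Ligand charges: 1×glycinato (-1 each), 3×iodo (-1 each), 1×pyridine (neutral); total -4. So Ir + (-4) = 0, giving Ir = +4.
Ligands are named alphabetically: glycinato before iodo before pyridine.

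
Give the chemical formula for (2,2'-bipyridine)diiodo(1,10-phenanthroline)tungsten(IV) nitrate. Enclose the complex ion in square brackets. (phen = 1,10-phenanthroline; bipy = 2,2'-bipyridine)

Ligands: 1 1,10-phenanthroline (phen, neutral), 1 2,2'-bipyridine (bipy, neutral), 2 iodo (I, -1). Ligand charge sum = -2.
Charge balance with nitrate (-1) requires 1 complex ion per 2 nitrate.

[W(bipy)I2(phen)](NO3)2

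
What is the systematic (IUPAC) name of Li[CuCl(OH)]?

lithium chlorohydroxocuprate(I)

The 1 lithium counter-ion carries a total charge of +1, so each complex ion is 1−.
Ligand charges: 1×hydroxo (-1 each), 1×chloro (-1 each); total -2. So Cu + (-2) = 1−, giving Cu = +1.
Ligands are named alphabetically: chloro before hydroxo.
The complex ion is anionic, so copper takes the -ate form cuprate(I).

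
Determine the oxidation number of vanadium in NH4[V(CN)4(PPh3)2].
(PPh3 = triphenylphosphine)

+3

1 ammonium outside the brackets (+1 each) → the complex ion is 1−.
Ligand charges: 4×CN = -4; 2×PPh3 neutral; sum -4.
V + (-4) = 1− ⇒ V is +3.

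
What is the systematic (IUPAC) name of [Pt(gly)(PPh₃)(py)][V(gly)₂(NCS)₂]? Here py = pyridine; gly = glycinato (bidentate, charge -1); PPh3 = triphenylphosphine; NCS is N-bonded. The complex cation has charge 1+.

Both ions are complex: the cation is named first with the plain metal name, the anion second with the -ate form; each ion's ligands are alphabetised independently.
The complex cation is given as 1+; its ligand charges sum to -1, so Pt = +2.
A 1:1 salt means the anion carries the equal and opposite charge, 1−.
Anion: ligand charges sum to -4; for the ion to be 1−, V = +3.

(glycinato)(pyridine)(triphenylphosphine)platinum(II) bis(glycinato)diisothiocyanatovanadate(III)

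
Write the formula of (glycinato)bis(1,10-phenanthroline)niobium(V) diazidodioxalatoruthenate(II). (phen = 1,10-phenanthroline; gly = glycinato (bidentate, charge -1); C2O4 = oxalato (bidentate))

[Nb(gly)(phen)2][Ru(C2O4)2(N3)2]

Cation [Nb…]: ligand charges -1, Nb(V) ⇒ ion charge 4+.
Anion [Ru…]: ligand charges -6, Ru(II) ⇒ ion charge 4−.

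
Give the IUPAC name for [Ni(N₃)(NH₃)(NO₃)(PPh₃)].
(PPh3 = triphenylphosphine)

ammineazidonitrato(triphenylphosphine)nickel(II)

There is no counter-ion, so the complex is neutral overall.
Ligand charges: 1×ammine (neutral), 1×nitrato (-1 each), 1×triphenylphosphine (neutral), 1×azido (-1 each); total -2. So Ni + (-2) = 0, giving Ni = +2.
Ligands are named alphabetically: ammine before azido before nitrato before triphenylphosphine.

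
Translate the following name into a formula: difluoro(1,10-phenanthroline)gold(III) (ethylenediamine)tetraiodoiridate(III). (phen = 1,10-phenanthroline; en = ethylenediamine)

[AuF2(phen)][Ir(en)I4]

Cation [Au…]: ligand charges -2, Au(III) ⇒ ion charge 1+.
Anion [Ir…]: ligand charges -4, Ir(III) ⇒ ion charge 1−.
One 1+ cation balances one 1− anion.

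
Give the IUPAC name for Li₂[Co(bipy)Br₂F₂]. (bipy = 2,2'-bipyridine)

The 2 lithium counter-ions carry a total charge of +2, so each complex ion is 2−.
Ligand charges: 2×bromo (-1 each), 2×fluoro (-1 each), 1×2,2'-bipyridine (neutral); total -4. So Co + (-4) = 2−, giving Co = +2.
Ligands are named alphabetically: bipyridine before bromo before fluoro.
The complex ion is anionic, so cobalt takes the -ate form cobaltate(II).

lithium (2,2'-bipyridine)dibromodifluorocobaltate(II)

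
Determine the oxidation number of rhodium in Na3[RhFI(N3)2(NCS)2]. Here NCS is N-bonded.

3 sodium outside the brackets (+1 each) → the complex ion is 3−.
Ligand charges: 1×I = -1; 1×F = -1; 2×NCS = -2; 2×N3 = -2; sum -6.
Rh + (-6) = 3− ⇒ Rh is +3.

+3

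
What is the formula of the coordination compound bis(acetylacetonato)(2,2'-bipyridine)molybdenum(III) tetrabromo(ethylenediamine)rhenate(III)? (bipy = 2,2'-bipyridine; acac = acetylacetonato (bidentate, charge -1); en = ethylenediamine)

[Mo(acac)2(bipy)][ReBr4(en)]

Cation [Mo…]: ligand charges -2, Mo(III) ⇒ ion charge 1+.
Anion [Re…]: ligand charges -4, Re(III) ⇒ ion charge 1−.
One 1+ cation balances one 1− anion.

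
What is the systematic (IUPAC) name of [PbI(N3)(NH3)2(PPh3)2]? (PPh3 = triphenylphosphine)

diammineazidoiodobis(triphenylphosphine)lead(II)

There is no counter-ion, so the complex is neutral overall.
Ligand charges: 2×triphenylphosphine (neutral), 1×iodo (-1 each), 1×azido (-1 each), 2×ammine (neutral); total -2. So Pb + (-2) = 0, giving Pb = +2.
Ligands are named alphabetically: ammine before azido before iodo before triphenylphosphine.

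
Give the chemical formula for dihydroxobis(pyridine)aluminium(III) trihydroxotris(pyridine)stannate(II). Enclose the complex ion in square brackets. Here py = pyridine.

Cation [Al…]: ligand charges -2, Al(III) ⇒ ion charge 1+.
Anion [Sn…]: ligand charges -3, Sn(II) ⇒ ion charge 1−.
One 1+ cation balances one 1− anion.

[Al(OH)2(py)2][Sn(OH)3(py)3]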